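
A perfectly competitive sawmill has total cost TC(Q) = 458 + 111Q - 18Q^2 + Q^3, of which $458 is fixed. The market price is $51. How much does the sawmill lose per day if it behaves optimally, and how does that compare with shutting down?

AVC = 111 - 18Q + Q^2 has its minimum $30 at Q = 9; price $51 clears that bar, so the firm operates.
With MC = 111 - 36Q + 3Q^2, P = MC on the upward-sloping part at Q* = 10.
TR = 51·10 = 510. TC = 458 + 310 = 768. Profit = 510 − 768 = -$258.
By producing, the firm covers all variable cost plus $200 of fixed cost; shutting down would lose the full $458.

Profit = -$258 at Q = 10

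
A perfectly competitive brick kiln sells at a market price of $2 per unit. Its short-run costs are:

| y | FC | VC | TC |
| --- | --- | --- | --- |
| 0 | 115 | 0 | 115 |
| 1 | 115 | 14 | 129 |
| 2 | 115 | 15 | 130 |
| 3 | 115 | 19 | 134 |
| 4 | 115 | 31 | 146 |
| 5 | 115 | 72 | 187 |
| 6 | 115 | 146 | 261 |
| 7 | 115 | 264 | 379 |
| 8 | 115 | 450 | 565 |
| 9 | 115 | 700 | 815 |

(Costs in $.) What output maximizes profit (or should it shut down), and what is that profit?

y = 0 (shut down); profit = -$115

Profit at each row (π = 2y − TC): y=0: -115; y=1: -127; y=2: -126; y=3: -128; y=4: -138; y=5: -177; y=6: -249; y=7: -365; y=8: -549; y=9: -797.
Profit is highest at y = 0. Equivalently, the lowest AVC in the table is 19/3 ≈ $6.33 at y = 3, and P = $2 falls below it — price never covers variable cost, so the firm shuts down and loses only its fixed cost.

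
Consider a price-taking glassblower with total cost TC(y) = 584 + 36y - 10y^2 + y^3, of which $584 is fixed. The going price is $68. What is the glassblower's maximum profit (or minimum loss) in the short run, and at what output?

Profit = -$200 at y = 8

AVC = 36 - 10y + y^2 has its minimum $11 at y = 5; price $68 clears that bar, so the firm operates.
With MC = 36 - 20y + 3y^2, P = MC on the upward-sloping part at y* = 8.
TR = 68·8 = 544. TC = 584 + 160 = 744. Profit = 544 − 744 = -$200.
By producing, the firm covers all variable cost plus $384 of fixed cost; shutting down would lose the full $584.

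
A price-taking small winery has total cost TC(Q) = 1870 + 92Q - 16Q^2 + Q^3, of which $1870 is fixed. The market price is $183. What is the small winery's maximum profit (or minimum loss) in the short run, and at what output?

Profit = -$180 at Q = 13

AVC = 92 - 16Q + Q^2 has its minimum $28 at Q = 8; price $183 clears that bar, so the firm operates.
MC = 92 - 32Q + 3Q^2. Setting P = MC and taking the root on the rising branch gives Q* = 13.
TR = 183·13 = 2379. TC = 1870 + 689 = 2559. Profit = 2379 − 2559 = -$180.
That loss of $180 beats the $1870 the firm would lose by shutting down; producing recovers $1690 of fixed cost.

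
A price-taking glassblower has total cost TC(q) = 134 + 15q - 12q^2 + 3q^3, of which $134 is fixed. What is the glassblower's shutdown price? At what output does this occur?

$3 per unit, at q = 2

The firm shuts down when price falls below the minimum of average variable cost. AVC = VC/q = 15 - 12q + 3q^2.
dAVC/dq = -12 + 6q = 0 gives q = 2. min AVC = 15 - 12·2 + 3·2^2 = 3.
So the shutdown price is $3.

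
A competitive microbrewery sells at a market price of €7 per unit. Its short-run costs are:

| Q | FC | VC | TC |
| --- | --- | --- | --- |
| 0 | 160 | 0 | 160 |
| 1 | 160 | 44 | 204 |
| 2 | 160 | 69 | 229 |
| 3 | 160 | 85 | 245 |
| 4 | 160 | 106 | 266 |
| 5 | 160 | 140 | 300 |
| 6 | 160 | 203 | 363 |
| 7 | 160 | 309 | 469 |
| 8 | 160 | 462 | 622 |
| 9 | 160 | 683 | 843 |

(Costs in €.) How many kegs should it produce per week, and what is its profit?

Q = 0 (shut down); profit = -€160

Profit at each row (π = 7Q − TC): Q=0: -160; Q=1: -197; Q=2: -215; Q=3: -224; Q=4: -238; Q=5: -265; Q=6: -321; Q=7: -420; Q=8: -566; Q=9: -780.
Profit is highest at Q = 0. Equivalently, the lowest AVC in the table is 106/4 ≈ €26.50 at Q = 4, and P = €7 falls below it — price never covers variable cost, so the firm shuts down and loses only its fixed cost.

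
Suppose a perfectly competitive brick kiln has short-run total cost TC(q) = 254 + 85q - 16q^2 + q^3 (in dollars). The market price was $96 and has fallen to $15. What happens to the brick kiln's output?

Output falls from 11 to 0 (the firm shuts down)

AVC = 85 - 16q + q^2, minimized at q = 8 where min AVC = $21. MC = 85 - 32q + 3q^2.
With P = $96 above the shutdown price, P = MC gives q = 11.
At P = $15 < min AVC = $21, price no longer covers variable cost at any output, so the firm shuts down: q = 0.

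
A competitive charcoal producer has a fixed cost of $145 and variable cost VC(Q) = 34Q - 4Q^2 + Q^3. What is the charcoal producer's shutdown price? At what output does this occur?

$30 per unit, at Q = 2

Short-run supply begins at min AVC. From VC = 34Q - 4Q^2 + Q^3, AVC = 34 - 4Q + Q^2.
At the minimum of AVC, MC = AVC. MC = 34 - 8Q + 3Q^2; setting MC = AVC gives 2Q^2 - 4Q = 0, so Q = 2. min AVC = 30.
For P < $30 the firm produces nothing.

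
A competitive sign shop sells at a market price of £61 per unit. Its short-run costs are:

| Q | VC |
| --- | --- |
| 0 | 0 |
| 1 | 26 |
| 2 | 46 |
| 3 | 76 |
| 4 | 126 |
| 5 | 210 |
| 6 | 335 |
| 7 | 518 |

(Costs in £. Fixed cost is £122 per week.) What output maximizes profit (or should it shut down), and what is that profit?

Tabulate TR − TC: Q=0: -122; Q=1: -87; Q=2: -46; Q=3: -15; Q=4: -4; Q=5: -27; Q=6: -91; Q=7: -213.
Profit is maximized at Q = 4. AVC there is 126/4 = £31.50 ≤ P, so producing beats shutting down (which would give -£122).

Q = 4; profit = -£4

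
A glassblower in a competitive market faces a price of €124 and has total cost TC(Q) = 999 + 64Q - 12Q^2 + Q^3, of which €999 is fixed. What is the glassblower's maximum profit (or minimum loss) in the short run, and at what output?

Profit = -€199 at Q = 10

AVC = 64 - 12Q + Q^2; min AVC = €28 at Q = 6. Since P = €124 ≥ min AVC, the firm produces.
MC = 64 - 24Q + 3Q^2. Setting P = MC and taking the root on the rising branch gives Q* = 10.
TR = 124·10 = 1240. TC = 999 + 440 = 1439. Profit = 1240 − 1439 = -€199.
By producing, the firm covers all variable cost plus €800 of fixed cost; shutting down would lose the full €999.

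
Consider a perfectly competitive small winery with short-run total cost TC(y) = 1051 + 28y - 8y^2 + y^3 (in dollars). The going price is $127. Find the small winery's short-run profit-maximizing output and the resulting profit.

AVC = 28 - 8y + y^2; min AVC = $12 at y = 4. Since P = $127 ≥ min AVC, the firm produces.
With MC = 28 - 16y + 3y^2, P = MC on the upward-sloping part at y* = 9.
TR = 127·9 = 1143. TC = 1051 + 333 = 1384. Profit = 1143 − 1384 = -$241.
By producing, the firm covers all variable cost plus $810 of fixed cost; shutting down would lose the full $1051.

Profit = -$241 at y = 9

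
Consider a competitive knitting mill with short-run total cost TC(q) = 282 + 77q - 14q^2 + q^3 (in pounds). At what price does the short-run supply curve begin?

Short-run supply begins at min AVC. From VC = 77q - 14q^2 + q^3, AVC = 77 - 14q + q^2.
At the minimum of AVC, MC = AVC. MC = 77 - 28q + 3q^2; setting MC = AVC gives 2q^2 - 14q = 0, so q = 7. min AVC = 28.
The firm shuts down for any P below £28.

£28 per unit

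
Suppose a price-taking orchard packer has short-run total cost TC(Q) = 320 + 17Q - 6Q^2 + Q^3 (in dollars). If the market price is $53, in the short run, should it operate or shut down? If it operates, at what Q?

From TC, MC = TC'(Q) = 17 - 12Q + 3Q^2 and AVC = VC/Q = 17 - 6Q + Q^2.
AVC hits its minimum where MC = AVC, at Q = 3, giving min AVC = 17 - 6·3 + 3^2 = $8.
Since P = $53 ≥ min AVC = $8, price covers variable cost and the firm should produce.
P = MC gives -36 - 12Q + 3Q^2 = 0, with roots -2 and 6. Take the larger (rising MC): Q* = 6.
Check: AVC at Q = 6 is $17 ≤ P, so revenue covers variable cost.
Profit = P·Q − TC = 53·6 − 422 = -$104, a loss, but smaller than the $320 fixed cost the firm would lose by shutting down.

Produce at Q = 6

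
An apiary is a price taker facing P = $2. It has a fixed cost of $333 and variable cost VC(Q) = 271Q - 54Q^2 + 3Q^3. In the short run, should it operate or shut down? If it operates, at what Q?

From TC, MC = TC'(Q) = 271 - 108Q + 9Q^2 and AVC = VC/Q = 271 - 54Q + 3Q^2.
AVC is minimized where dAVC/dQ = -54 + 6Q = 0, at Q = 9; min AVC = 271 - 54·9 + 3·9^2 = $28.
P = $2 lies below min AVC = $28; no output level covers variable cost.
Best response: produce nothing and absorb the $333 fixed cost.

Shut down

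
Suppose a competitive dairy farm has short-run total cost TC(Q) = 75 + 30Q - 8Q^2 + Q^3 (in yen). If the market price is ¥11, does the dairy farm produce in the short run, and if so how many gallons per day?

Variable cost is VC = 30Q - 8Q^2 + Q^3, so AVC = VC/Q = 30 - 8Q + Q^2 and MC = dTC/dQ = 30 - 16Q + 3Q^2.
AVC hits its minimum where MC = AVC, at Q = 4, giving min AVC = 30 - 8·4 + 4^2 = ¥14.
Since P = ¥11 < min AVC = ¥14, price fails to cover variable cost at any output.
Best response: produce nothing and absorb the ¥75 fixed cost.

Shut down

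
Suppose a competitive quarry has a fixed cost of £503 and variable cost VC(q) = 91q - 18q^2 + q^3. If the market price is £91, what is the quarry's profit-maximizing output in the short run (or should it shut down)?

Produce at q = 12

Strip out fixed cost: VC = 91q - 18q^2 + q^3. Then AVC = 91 - 18q + q^2 and MC = 91 - 36q + 3q^2.
The AVC parabola has its vertex at q = 18/2 = 9, where AVC = 91 - 18·9 + 9^2 = £10.
Since P = £91 ≥ min AVC = £10, price covers variable cost and the firm should produce.
Solving P = MC: -36q + 3q^2 = 0 ⇒ q = 0 or 12. On the upward-sloping branch, q* = 12.
Check: AVC at q = 12 is £19 ≤ P, so revenue covers variable cost.
Profit = P·q − TC = 91·12 − 731 = £361.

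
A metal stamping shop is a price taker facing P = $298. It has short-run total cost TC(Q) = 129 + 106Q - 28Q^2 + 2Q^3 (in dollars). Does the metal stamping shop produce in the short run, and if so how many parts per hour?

Produce at Q = 12

Variable cost is VC = 106Q - 28Q^2 + 2Q^3, so AVC = VC/Q = 106 - 28Q + 2Q^2 and MC = dTC/dQ = 106 - 56Q + 6Q^2.
AVC hits its minimum where MC = AVC, at Q = 7, giving min AVC = 106 - 28·7 + 2·7^2 = $8.
Since P = $298 ≥ min AVC = $8, price covers variable cost and the firm should produce.
Solving P = MC: -192 - 56Q + 6Q^2 = 0 ⇒ Q = -8/3 or 12. On the upward-sloping branch, Q* = 12.
Check: AVC at Q = 12 is $58 ≤ P, so revenue covers variable cost.
Profit = P·Q − TC = 298·12 − 825 = $2751.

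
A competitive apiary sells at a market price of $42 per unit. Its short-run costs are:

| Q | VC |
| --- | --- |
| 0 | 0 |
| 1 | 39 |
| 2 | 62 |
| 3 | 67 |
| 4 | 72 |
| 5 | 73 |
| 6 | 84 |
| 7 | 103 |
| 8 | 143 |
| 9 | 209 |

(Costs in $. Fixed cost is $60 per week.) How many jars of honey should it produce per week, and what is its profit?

Q = 8; profit = $133

Profit at each row (π = 42Q − TC): Q=0: -60; Q=1: -57; Q=2: -38; Q=3: -1; Q=4: 36; Q=5: 77; Q=6: 108; Q=7: 131; Q=8: 133; Q=9: 109.
Profit is maximized at Q = 8. AVC there is 143/8 = $17.88 ≤ P, so producing beats shutting down (which would give -$60).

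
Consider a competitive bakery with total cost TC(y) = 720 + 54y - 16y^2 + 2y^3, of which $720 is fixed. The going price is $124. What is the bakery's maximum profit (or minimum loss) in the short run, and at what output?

Profit = -$132 at y = 7

AVC = 54 - 16y + 2y^2; min AVC = $22 at y = 4. Since P = $124 ≥ min AVC, the firm produces.
With MC = 54 - 32y + 6y^2, P = MC on the upward-sloping part at y* = 7.
TR = 124·7 = 868. TC = 720 + 280 = 1000. Profit = 868 − 1000 = -$132.
Shutting down would mean losing the fixed cost of $720, so operating at a loss of $132 is better by $588.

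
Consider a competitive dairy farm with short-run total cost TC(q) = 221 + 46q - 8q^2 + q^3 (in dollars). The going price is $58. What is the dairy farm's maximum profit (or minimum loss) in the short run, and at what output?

Profit = -$77 at q = 6

AVC = 46 - 8q + q^2 has its minimum $30 at q = 4; price $58 clears that bar, so the firm operates.
MC = 46 - 16q + 3q^2. Setting P = MC and taking the root on the rising branch gives q* = 6.
TR = 58·6 = 348. TC = 221 + 204 = 425. Profit = 348 − 425 = -$77.
Shutting down would mean losing the fixed cost of $221, so operating at a loss of $77 is better by $144.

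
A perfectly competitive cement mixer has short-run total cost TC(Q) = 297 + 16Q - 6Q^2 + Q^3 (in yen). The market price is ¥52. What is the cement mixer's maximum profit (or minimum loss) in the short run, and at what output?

AVC = 16 - 6Q + Q^2 has its minimum ¥7 at Q = 3; price ¥52 clears that bar, so the firm operates.
MC = 16 - 12Q + 3Q^2. Setting P = MC and taking the root on the rising branch gives Q* = 6.
TR = 52·6 = 312. TC = 297 + 96 = 393. Profit = 312 − 393 = -¥81.
Shutting down would mean losing the fixed cost of ¥297, so operating at a loss of ¥81 is better by ¥216.

Profit = -¥81 at Q = 6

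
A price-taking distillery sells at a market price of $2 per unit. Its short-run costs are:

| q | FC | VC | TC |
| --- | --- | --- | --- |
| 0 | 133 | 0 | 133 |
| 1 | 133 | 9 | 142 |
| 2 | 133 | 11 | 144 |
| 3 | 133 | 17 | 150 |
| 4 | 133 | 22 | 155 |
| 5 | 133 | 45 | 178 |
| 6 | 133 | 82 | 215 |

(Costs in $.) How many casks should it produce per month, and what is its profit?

Compute π = P·q − TC at each output: q=0: -133; q=1: -140; q=2: -140; q=3: -144; q=4: -147; q=5: -168; q=6: -203.
Profit is highest at q = 0. Equivalently, the lowest AVC in the table is 11/2 ≈ $5.50 at q = 2, and P = $2 falls below it — price never covers variable cost, so the firm shuts down and loses only its fixed cost.

q = 0 (shut down); profit = -$133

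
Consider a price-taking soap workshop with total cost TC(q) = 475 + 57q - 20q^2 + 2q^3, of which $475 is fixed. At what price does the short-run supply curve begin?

The shutdown price is the minimum of AVC. VC = 57q - 20q^2 + 2q^3, so AVC = 57 - 20q + 2q^2.
dAVC/dq = -20 + 4q = 0 gives q = 5. min AVC = 57 - 20·5 + 2·5^2 = 7.
The firm shuts down for any P below $7.

$7 per unit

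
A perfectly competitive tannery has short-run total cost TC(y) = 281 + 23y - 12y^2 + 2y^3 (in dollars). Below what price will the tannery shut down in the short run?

The shutdown price is the minimum of AVC. VC = 23y - 12y^2 + 2y^3, so AVC = 23 - 12y + 2y^2.
dAVC/dy = -12 + 4y = 0 gives y = 3. min AVC = 23 - 12·3 + 2·3^2 = 5.
So the shutdown price is $5.

$5 per unit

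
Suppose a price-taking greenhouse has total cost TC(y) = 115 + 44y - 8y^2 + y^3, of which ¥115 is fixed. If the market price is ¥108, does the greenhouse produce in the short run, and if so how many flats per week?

Variable cost is VC = 44y - 8y^2 + y^3, so AVC = VC/y = 44 - 8y + y^2 and MC = dTC/dy = 44 - 16y + 3y^2.
AVC hits its minimum where MC = AVC, at y = 4, giving min AVC = 44 - 8·4 + 4^2 = ¥28.
Because ¥108 ≥ ¥28, revenue can cover variable cost; the firm operates.
Solving P = MC: -64 - 16y + 3y^2 = 0 ⇒ y = -8/3 or 8. On the upward-sloping branch, y* = 8.
Check: AVC at y = 8 is ¥44 ≤ P, so revenue covers variable cost.
Profit = P·y − TC = 108·8 − 467 = ¥397.

Produce at y = 8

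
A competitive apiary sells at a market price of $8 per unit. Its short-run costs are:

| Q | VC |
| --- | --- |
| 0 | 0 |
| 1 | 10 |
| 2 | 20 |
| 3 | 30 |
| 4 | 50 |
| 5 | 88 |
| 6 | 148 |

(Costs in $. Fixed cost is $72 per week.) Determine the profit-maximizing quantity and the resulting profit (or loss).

Compute π = P·Q − TC at each output: Q=0: -72; Q=1: -74; Q=2: -76; Q=3: -78; Q=4: -90; Q=5: -120; Q=6: -172.
Profit is highest at Q = 0. Equivalently, the lowest AVC in the table is 10/1 ≈ $10 at Q = 1, and P = $8 falls below it — price never covers variable cost, so the firm shuts down and loses only its fixed cost.

Q = 0 (shut down); profit = -$72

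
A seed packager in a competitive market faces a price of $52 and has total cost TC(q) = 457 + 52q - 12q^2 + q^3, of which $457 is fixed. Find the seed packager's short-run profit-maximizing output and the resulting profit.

AVC = 52 - 12q + q^2 has its minimum $16 at q = 6; price $52 clears that bar, so the firm operates.
With MC = 52 - 24q + 3q^2, P = MC on the upward-sloping part at q* = 8.
TR = 52·8 = 416. TC = 457 + 160 = 617. Profit = 416 − 617 = -$201.
By producing, the firm covers all variable cost plus $256 of fixed cost; shutting down would lose the full $457.

Profit = -$201 at q = 8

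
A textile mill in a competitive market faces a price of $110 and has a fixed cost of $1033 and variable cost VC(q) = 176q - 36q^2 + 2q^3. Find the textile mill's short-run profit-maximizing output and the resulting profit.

AVC = 176 - 36q + 2q^2 has its minimum $14 at q = 9; price $110 clears that bar, so the firm operates.
MC = 176 - 72q + 6q^2. Setting P = MC and taking the root on the rising branch gives q* = 11.
TR = 110·11 = 1210. TC = 1033 + 242 = 1275. Profit = 1210 − 1275 = -$65.
That loss of $65 beats the $1033 the firm would lose by shutting down; producing recovers $968 of fixed cost.

Profit = -$65 at q = 11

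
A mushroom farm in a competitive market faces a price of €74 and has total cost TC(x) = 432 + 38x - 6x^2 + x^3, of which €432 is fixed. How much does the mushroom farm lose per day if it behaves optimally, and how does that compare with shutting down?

Profit = -€216 at x = 6

AVC = 38 - 6x + x^2 has its minimum €29 at x = 3; price €74 clears that bar, so the firm operates.
With MC = 38 - 12x + 3x^2, P = MC on the upward-sloping part at x* = 6.
TR = 74·6 = 444. TC = 432 + 228 = 660. Profit = 444 − 660 = -€216.
Shutting down would mean losing the fixed cost of €432, so operating at a loss of €216 is better by €216.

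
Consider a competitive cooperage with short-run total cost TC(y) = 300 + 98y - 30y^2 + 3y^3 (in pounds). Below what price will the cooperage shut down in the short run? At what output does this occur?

£23 per unit, at y = 5

The firm shuts down when price falls below the minimum of average variable cost. AVC = VC/y = 98 - 30y + 3y^2.
At the minimum of AVC, MC = AVC. MC = 98 - 60y + 9y^2; setting MC = AVC gives 6y^2 - 30y = 0, so y = 5. min AVC = 23.
So the shutdown price is £23.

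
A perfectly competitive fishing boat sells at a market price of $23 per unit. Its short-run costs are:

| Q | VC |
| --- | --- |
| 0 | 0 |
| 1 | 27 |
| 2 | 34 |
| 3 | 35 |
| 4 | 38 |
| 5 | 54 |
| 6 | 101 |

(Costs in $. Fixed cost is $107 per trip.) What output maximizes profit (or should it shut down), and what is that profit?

Profit at each row (π = 23Q − TC): Q=0: -107; Q=1: -111; Q=2: -95; Q=3: -73; Q=4: -53; Q=5: -46; Q=6: -70.
Profit is maximized at Q = 5. AVC there is 54/5 = $10.80 ≤ P, so producing beats shutting down (which would give -$107).

Q = 5; profit = -$46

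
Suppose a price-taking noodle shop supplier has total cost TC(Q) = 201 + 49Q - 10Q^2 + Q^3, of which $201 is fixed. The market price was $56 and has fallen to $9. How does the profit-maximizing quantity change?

AVC = 49 - 10Q + Q^2, minimized at Q = 5 where min AVC = $24. MC = 49 - 20Q + 3Q^2.
With P = $56 above the shutdown price, P = MC gives Q = 7.
At P = $9 < min AVC = $24, price no longer covers variable cost at any output, so the firm shuts down: Q = 0.

Output falls from 7 to 0 (the firm shuts down)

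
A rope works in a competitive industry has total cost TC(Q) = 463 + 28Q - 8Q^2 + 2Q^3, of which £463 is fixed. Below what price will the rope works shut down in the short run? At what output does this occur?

Short-run supply begins at min AVC. From VC = 28Q - 8Q^2 + 2Q^3, AVC = 28 - 8Q + 2Q^2.
dAVC/dQ = -8 + 4Q = 0 gives Q = 2. min AVC = 28 - 8·2 + 2·2^2 = 20.
So the shutdown price is £20.

£20 per unit, at Q = 2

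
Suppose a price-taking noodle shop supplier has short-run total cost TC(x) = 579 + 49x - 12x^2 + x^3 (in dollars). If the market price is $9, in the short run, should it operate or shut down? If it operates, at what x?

Strip out fixed cost: VC = 49x - 12x^2 + x^3. Then AVC = 49 - 12x + x^2 and MC = 49 - 24x + 3x^2.
AVC hits its minimum where MC = AVC, at x = 6, giving min AVC = 49 - 12·6 + 6^2 = $13.
P = $9 lies below min AVC = $13; no output level covers variable cost.
Best response: produce nothing and absorb the $579 fixed cost.

Shut down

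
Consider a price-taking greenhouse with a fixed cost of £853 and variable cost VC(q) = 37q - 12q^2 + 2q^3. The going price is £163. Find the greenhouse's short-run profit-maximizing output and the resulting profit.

AVC = 37 - 12q + 2q^2 has its minimum £19 at q = 3; price £163 clears that bar, so the firm operates.
With MC = 37 - 24q + 6q^2, P = MC on the upward-sloping part at q* = 7.
TR = 163·7 = 1141. TC = 853 + 357 = 1210. Profit = 1141 − 1210 = -£69.
Shutting down would mean losing the fixed cost of £853, so operating at a loss of £69 is better by £784.

Profit = -£69 at q = 7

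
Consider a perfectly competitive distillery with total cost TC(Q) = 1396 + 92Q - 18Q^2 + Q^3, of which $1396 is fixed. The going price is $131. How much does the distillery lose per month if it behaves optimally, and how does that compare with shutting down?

AVC = 92 - 18Q + Q^2; min AVC = $11 at Q = 9. Since P = $131 ≥ min AVC, the firm produces.
MC = 92 - 36Q + 3Q^2. Setting P = MC and taking the root on the rising branch gives Q* = 13.
TR = 131·13 = 1703. TC = 1396 + 351 = 1747. Profit = 1703 − 1747 = -$44.
By producing, the firm covers all variable cost plus $1352 of fixed cost; shutting down would lose the full $1396.

Profit = -$44 at Q = 13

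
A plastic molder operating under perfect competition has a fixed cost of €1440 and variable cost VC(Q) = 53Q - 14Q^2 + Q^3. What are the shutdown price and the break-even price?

Shutdown price = €4; break-even price = €149

Shutdown price = min AVC. AVC = 53 - 14Q + Q^2, with vertex at Q = 7 and minimum €4.
ATC = 1440/Q + 53 - 14Q + Q^2. Setting dATC/dQ = −1440/Q^2 − 14 + 2Q = 0 gives Q = 12 (since 2·12^3 − 14·12^2 = 1440).
min ATC = 1440/12 + 53 − 14·12 + 12^2 = €149. That is the break-even price.
For €4 ≤ P < €149 the firm produces at a loss; below €4 it shuts down.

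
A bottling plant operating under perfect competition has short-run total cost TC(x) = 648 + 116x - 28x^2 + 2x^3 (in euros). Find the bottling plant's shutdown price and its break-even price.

Shutdown price = €18; break-even price = €98

AVC = 116 - 28x + 2x^2; minimized at x = 7, giving min AVC = €18. That is the shutdown price.
ATC = 648/x + 116 - 28x + 2x^2. Setting dATC/dx = −648/x^2 − 28 + 4x = 0 gives x = 9 (since 4·9^3 − 28·9^2 = 648).
min ATC = 648/9 + 116 − 28·9 + 2·9^2 = €98. That is the break-even price.
Between these two prices the firm operates at a loss; above €98 it earns a profit.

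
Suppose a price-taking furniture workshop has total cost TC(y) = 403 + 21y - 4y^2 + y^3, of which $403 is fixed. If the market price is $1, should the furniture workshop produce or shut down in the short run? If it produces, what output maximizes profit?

Shut down

From TC, MC = TC'(y) = 21 - 8y + 3y^2 and AVC = VC/y = 21 - 4y + y^2.
The AVC parabola has its vertex at y = 4/2 = 2, where AVC = 21 - 4·2 + 2^2 = $17.
With P < min AVC ($1 < $17), every unit sold adds to the loss.
Best response: produce nothing and absorb the $403 fixed cost.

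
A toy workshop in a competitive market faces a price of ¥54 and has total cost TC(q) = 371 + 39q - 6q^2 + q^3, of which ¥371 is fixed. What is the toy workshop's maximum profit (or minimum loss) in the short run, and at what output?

AVC = 39 - 6q + q^2 has its minimum ¥30 at q = 3; price ¥54 clears that bar, so the firm operates.
With MC = 39 - 12q + 3q^2, P = MC on the upward-sloping part at q* = 5.
TR = 54·5 = 270. TC = 371 + 170 = 541. Profit = 270 − 541 = -¥271.
By producing, the firm covers all variable cost plus ¥100 of fixed cost; shutting down would lose the full ¥371.

Profit = -¥271 at q = 5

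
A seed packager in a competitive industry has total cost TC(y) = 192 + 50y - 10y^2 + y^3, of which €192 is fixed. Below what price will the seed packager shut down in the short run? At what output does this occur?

€25 per unit, at y = 5

Short-run supply begins at min AVC. From VC = 50y - 10y^2 + y^3, AVC = 50 - 10y + y^2.
dAVC/dy = -10 + 2y = 0 gives y = 5. min AVC = 50 - 10·5 + 5^2 = 25.
For P < €25 the firm produces nothing.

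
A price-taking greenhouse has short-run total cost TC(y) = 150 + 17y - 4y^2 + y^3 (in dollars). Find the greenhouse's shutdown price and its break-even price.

Shutdown price = min AVC. AVC = 17 - 4y + y^2, with vertex at y = 2 and minimum $13.
ATC = 150/y + 17 - 4y + y^2. Setting dATC/dy = −150/y^2 − 4 + 2y = 0 gives y = 5 (since 2·5^3 − 4·5^2 = 150).
min ATC = 150/5 + 17 − 4·5 + 5^2 = $52. That is the break-even price.
For $13 ≤ P < $52 the firm produces at a loss; below $13 it shuts down.

Shutdown price = $13; break-even price = $52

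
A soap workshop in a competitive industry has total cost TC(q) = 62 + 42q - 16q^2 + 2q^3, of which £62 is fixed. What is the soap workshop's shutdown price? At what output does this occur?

Short-run supply begins at min AVC. From VC = 42q - 16q^2 + 2q^3, AVC = 42 - 16q + 2q^2.
At the minimum of AVC, MC = AVC. MC = 42 - 32q + 6q^2; setting MC = AVC gives 4q^2 - 16q = 0, so q = 4. min AVC = 10.
The firm shuts down for any P below £10.

£10 per unit, at q = 4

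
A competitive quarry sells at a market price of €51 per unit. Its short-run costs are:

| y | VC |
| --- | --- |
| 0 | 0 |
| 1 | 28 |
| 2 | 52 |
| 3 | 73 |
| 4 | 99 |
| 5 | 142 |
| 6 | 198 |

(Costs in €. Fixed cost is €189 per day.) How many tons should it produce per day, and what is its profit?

y = 5; profit = -€76

Profit at each row (π = 51y − TC): y=0: -189; y=1: -166; y=2: -139; y=3: -109; y=4: -84; y=5: -76; y=6: -81.
Profit is maximized at y = 5. AVC there is 142/5 = €28.40 ≤ P, so producing beats shutting down (which would give -€189).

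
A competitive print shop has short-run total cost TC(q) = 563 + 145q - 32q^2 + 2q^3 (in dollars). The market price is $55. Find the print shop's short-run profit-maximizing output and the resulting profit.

AVC = 145 - 32q + 2q^2 has its minimum $17 at q = 8; price $55 clears that bar, so the firm operates.
With MC = 145 - 64q + 6q^2, P = MC on the upward-sloping part at q* = 9.
TR = 55·9 = 495. TC = 563 + 171 = 734. Profit = 495 − 734 = -$239.
Shutting down would mean losing the fixed cost of $563, so operating at a loss of $239 is better by $324.

Profit = -$239 at q = 9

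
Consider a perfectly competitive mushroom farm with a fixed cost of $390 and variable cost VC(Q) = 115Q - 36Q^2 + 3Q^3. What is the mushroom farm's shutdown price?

The shutdown price is the minimum of AVC. VC = 115Q - 36Q^2 + 3Q^3, so AVC = 115 - 36Q + 3Q^2.
dAVC/dQ = -36 + 6Q = 0 gives Q = 6. min AVC = 115 - 36·6 + 3·6^2 = 7.
The firm shuts down for any P below $7.

$7 per unit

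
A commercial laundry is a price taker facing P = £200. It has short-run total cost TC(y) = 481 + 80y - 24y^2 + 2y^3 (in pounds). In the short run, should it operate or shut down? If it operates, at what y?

Variable cost is VC = 80y - 24y^2 + 2y^3, so AVC = VC/y = 80 - 24y + 2y^2 and MC = dTC/dy = 80 - 48y + 6y^2.
AVC is minimized where dAVC/dy = -24 + 4y = 0, at y = 6; min AVC = 80 - 24·6 + 2·6^2 = £8.
Because £200 ≥ £8, revenue can cover variable cost; the firm operates.
Solving P = MC: -120 - 48y + 6y^2 = 0 ⇒ y = -2 or 10. On the upward-sloping branch, y* = 10.
Check: AVC at y = 10 is £40 ≤ P, so revenue covers variable cost.
Profit = P·y − TC = 200·10 − 881 = £1119.

Produce at y = 10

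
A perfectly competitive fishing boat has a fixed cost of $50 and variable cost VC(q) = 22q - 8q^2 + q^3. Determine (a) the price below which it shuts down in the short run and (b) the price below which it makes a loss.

Shutdown price = $6; break-even price = $17

Shutdown price = min AVC. AVC = 22 - 8q + q^2, with vertex at q = 4 and minimum $6.
ATC = 50/q + 22 - 8q + q^2. Setting dATC/dq = −50/q^2 − 8 + 2q = 0 gives q = 5 (since 2·5^3 − 8·5^2 = 50).
min ATC = 50/5 + 22 − 8·5 + 5^2 = $17. That is the break-even price.
Between these two prices the firm operates at a loss; above $17 it earns a profit.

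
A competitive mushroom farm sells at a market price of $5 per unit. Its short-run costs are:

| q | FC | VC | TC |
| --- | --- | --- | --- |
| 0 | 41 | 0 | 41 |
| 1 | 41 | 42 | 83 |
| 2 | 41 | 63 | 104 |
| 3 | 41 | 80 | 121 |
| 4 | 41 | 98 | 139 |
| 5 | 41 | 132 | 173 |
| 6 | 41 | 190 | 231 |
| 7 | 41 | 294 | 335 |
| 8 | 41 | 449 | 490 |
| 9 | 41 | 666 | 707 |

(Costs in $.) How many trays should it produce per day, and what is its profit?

Compute π = P·q − TC at each output: q=0: -41; q=1: -78; q=2: -94; q=3: -106; q=4: -119; q=5: -148; q=6: -201; q=7: -300; q=8: -450; q=9: -662.
Profit is highest at q = 0. Equivalently, the lowest AVC in the table is 98/4 ≈ $24.50 at q = 4, and P = $5 falls below it — price never covers variable cost, so the firm shuts down and loses only its fixed cost.

q = 0 (shut down); profit = -$41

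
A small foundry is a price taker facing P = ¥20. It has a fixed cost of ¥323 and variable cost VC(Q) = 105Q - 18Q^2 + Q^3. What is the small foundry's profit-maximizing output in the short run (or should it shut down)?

From TC, MC = TC'(Q) = 105 - 36Q + 3Q^2 and AVC = VC/Q = 105 - 18Q + Q^2.
The AVC parabola has its vertex at Q = 18/2 = 9, where AVC = 105 - 18·9 + 9^2 = ¥24.
Since P = ¥20 < min AVC = ¥24, price fails to cover variable cost at any output.
Best response: produce nothing and absorb the ¥323 fixed cost.

Shut down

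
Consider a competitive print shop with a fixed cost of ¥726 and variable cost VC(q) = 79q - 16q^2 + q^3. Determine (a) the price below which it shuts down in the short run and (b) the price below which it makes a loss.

AVC = 79 - 16q + q^2; minimized at q = 8, giving min AVC = ¥15. That is the shutdown price.
ATC = 726/q + 79 - 16q + q^2. Setting dATC/dq = −726/q^2 − 16 + 2q = 0 gives q = 11 (since 2·11^3 − 16·11^2 = 726).
min ATC = 726/11 + 79 − 16·11 + 11^2 = ¥90. That is the break-even price.
Between these two prices the firm operates at a loss; above ¥90 it earns a profit.

Shutdown price = ¥15; break-even price = ¥90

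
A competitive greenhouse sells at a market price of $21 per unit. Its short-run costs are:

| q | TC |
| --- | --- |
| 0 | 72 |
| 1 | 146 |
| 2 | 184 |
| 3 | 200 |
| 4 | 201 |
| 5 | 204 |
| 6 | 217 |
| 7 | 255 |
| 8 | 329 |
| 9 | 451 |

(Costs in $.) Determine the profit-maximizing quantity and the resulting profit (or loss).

Compute π = P·q − TC at each output: q=0: -72; q=1: -125; q=2: -142; q=3: -137; q=4: -117; q=5: -99; q=6: -91; q=7: -108; q=8: -161; q=9: -262.
Profit is highest at q = 0. Equivalently, the lowest AVC in the table is 145/6 ≈ $24.17 at q = 6, and P = $21 falls below it — price never covers variable cost, so the firm shuts down and loses only its fixed cost.

q = 0 (shut down); profit = -$72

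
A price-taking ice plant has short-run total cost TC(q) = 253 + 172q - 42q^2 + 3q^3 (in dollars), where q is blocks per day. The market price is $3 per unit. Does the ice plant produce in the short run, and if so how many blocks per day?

Shut down

From TC, MC = TC'(q) = 172 - 84q + 9q^2 and AVC = VC/q = 172 - 42q + 3q^2.
AVC hits its minimum where MC = AVC, at q = 7, giving min AVC = 172 - 42·7 + 3·7^2 = $25.
P = $3 lies below min AVC = $25; no output level covers variable cost.
The firm minimizes its loss by shutting down and losing only its fixed cost of $253.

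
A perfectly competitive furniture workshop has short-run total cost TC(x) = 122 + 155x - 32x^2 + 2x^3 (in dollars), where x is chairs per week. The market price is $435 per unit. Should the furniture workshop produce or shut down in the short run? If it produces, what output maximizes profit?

From TC, MC = TC'(x) = 155 - 64x + 6x^2 and AVC = VC/x = 155 - 32x + 2x^2.
AVC is minimized where dAVC/dx = -32 + 4x = 0, at x = 8; min AVC = 155 - 32·8 + 2·8^2 = $27.
P = $435 exceeds min AVC = $27, so the firm stays open.
Solving P = MC: -280 - 64x + 6x^2 = 0 ⇒ x = -10/3 or 14. On the upward-sloping branch, x* = 14.
Check: AVC at x = 14 is $99 ≤ P, so revenue covers variable cost.
Profit = P·x − TC = 435·14 − 1508 = $4582.

Produce at x = 14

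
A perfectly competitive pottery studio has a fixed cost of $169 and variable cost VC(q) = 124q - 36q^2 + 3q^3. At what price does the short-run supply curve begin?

The firm shuts down when price falls below the minimum of average variable cost. AVC = VC/q = 124 - 36q + 3q^2.
dAVC/dq = -36 + 6q = 0 gives q = 6. min AVC = 124 - 36·6 + 3·6^2 = 16.
For P < $16 the firm produces nothing.

$16 per unit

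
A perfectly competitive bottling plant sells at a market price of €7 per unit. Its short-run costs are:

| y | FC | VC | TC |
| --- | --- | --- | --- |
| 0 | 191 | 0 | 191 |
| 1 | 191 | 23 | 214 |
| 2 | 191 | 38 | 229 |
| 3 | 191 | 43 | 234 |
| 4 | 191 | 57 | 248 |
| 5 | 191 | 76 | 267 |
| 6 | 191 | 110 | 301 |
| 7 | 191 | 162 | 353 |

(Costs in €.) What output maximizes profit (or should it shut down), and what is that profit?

y = 0 (shut down); profit = -€191

Profit at each row (π = 7y − TC): y=0: -191; y=1: -207; y=2: -215; y=3: -213; y=4: -220; y=5: -232; y=6: -259; y=7: -304.
Profit is highest at y = 0. Equivalently, the lowest AVC in the table is 57/4 ≈ €14.25 at y = 4, and P = €7 falls below it — price never covers variable cost, so the firm shuts down and loses only its fixed cost.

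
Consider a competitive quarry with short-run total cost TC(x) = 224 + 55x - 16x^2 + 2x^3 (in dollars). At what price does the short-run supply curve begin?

The shutdown price is the minimum of AVC. VC = 55x - 16x^2 + 2x^3, so AVC = 55 - 16x + 2x^2.
dAVC/dx = -16 + 4x = 0 gives x = 4. min AVC = 55 - 16·4 + 2·4^2 = 23.
So the shutdown price is $23.

$23 per unit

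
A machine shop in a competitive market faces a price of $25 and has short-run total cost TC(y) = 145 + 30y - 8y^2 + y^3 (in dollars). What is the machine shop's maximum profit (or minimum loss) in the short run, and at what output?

AVC = 30 - 8y + y^2; min AVC = $14 at y = 4. Since P = $25 ≥ min AVC, the firm produces.
With MC = 30 - 16y + 3y^2, P = MC on the upward-sloping part at y* = 5.
TR = 25·5 = 125. TC = 145 + 75 = 220. Profit = 125 − 220 = -$95.
By producing, the firm covers all variable cost plus $50 of fixed cost; shutting down would lose the full $145.

Profit = -$95 at y = 5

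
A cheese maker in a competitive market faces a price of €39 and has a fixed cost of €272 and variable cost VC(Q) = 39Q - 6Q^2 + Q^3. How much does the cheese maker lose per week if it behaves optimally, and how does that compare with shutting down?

AVC = 39 - 6Q + Q^2 has its minimum €30 at Q = 3; price €39 clears that bar, so the firm operates.
With MC = 39 - 12Q + 3Q^2, P = MC on the upward-sloping part at Q* = 4.
TR = 39·4 = 156. TC = 272 + 124 = 396. Profit = 156 − 396 = -€240.
That loss of €240 beats the €272 the firm would lose by shutting down; producing recovers €32 of fixed cost.

Profit = -€240 at Q = 4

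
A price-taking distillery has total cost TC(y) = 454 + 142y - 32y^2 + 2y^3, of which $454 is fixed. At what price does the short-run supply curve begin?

Short-run supply begins at min AVC. From VC = 142y - 32y^2 + 2y^3, AVC = 142 - 32y + 2y^2.
dAVC/dy = -32 + 4y = 0 gives y = 8. min AVC = 142 - 32·8 + 2·8^2 = 14.
For P < $14 the firm produces nothing.

$14 per unit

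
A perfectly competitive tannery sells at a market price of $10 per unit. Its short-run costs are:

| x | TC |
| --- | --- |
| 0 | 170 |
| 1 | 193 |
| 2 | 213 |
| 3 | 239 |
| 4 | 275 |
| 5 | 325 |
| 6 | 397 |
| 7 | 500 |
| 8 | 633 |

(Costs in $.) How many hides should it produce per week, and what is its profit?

Profit at each row (π = 10x − TC): x=0: -170; x=1: -183; x=2: -193; x=3: -209; x=4: -235; x=5: -275; x=6: -337; x=7: -430; x=8: -553.
Profit is highest at x = 0. Equivalently, the lowest AVC in the table is 43/2 ≈ $21.50 at x = 2, and P = $10 falls below it — price never covers variable cost, so the firm shuts down and loses only its fixed cost.

x = 0 (shut down); profit = -$170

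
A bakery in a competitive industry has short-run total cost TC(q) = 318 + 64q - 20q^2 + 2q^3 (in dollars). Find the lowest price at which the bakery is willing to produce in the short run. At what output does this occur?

The firm shuts down when price falls below the minimum of average variable cost. AVC = VC/q = 64 - 20q + 2q^2.
dAVC/dq = -20 + 4q = 0 gives q = 5. min AVC = 64 - 20·5 + 2·5^2 = 14.
So the shutdown price is $14.

$14 per unit, at q = 5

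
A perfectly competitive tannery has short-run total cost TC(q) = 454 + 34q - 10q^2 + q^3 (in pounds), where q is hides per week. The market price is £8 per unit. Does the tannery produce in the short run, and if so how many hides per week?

Strip out fixed cost: VC = 34q - 10q^2 + q^3. Then AVC = 34 - 10q + q^2 and MC = 34 - 20q + 3q^2.
AVC hits its minimum where MC = AVC, at q = 5, giving min AVC = 34 - 10·5 + 5^2 = £9.
Since P = £8 < min AVC = £9, price fails to cover variable cost at any output.
Best response: produce nothing and absorb the £454 fixed cost.

Shut down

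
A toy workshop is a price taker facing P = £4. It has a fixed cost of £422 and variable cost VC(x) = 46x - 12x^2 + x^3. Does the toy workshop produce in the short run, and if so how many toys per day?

Shut down

From TC, MC = TC'(x) = 46 - 24x + 3x^2 and AVC = VC/x = 46 - 12x + x^2.
The AVC parabola has its vertex at x = 12/2 = 6, where AVC = 46 - 12·6 + 6^2 = £10.
P = £4 lies below min AVC = £10; no output level covers variable cost.
Best response: produce nothing and absorb the £422 fixed cost.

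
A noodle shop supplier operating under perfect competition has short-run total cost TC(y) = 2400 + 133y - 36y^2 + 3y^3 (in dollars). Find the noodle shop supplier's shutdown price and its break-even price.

Shutdown price = $25; break-even price = $313

Shutdown price = min AVC. AVC = 133 - 36y + 3y^2, with vertex at y = 6 and minimum $25.
ATC = 2400/y + 133 - 36y + 3y^2. Setting dATC/dy = −2400/y^2 − 36 + 6y = 0 gives y = 10 (since 6·10^3 − 36·10^2 = 2400).
min ATC = 2400/10 + 133 − 36·10 + 3·10^2 = $313. That is the break-even price.
For $25 ≤ P < $313 the firm produces at a loss; below $25 it shuts down.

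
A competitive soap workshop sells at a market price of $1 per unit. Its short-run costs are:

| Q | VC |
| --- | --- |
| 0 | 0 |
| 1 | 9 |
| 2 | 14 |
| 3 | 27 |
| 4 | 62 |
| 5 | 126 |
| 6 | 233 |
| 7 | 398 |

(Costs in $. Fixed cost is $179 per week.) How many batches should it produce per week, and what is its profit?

Tabulate TR − TC: Q=0: -179; Q=1: -187; Q=2: -191; Q=3: -203; Q=4: -237; Q=5: -300; Q=6: -406; Q=7: -570.
Profit is highest at Q = 0. Equivalently, the lowest AVC in the table is 14/2 ≈ $7 at Q = 2, and P = $1 falls below it — price never covers variable cost, so the firm shuts down and loses only its fixed cost.

Q = 0 (shut down); profit = -$179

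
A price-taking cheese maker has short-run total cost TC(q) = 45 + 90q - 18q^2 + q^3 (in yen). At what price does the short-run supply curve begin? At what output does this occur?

¥9 per unit, at q = 9

The firm shuts down when price falls below the minimum of average variable cost. AVC = VC/q = 90 - 18q + q^2.
At the minimum of AVC, MC = AVC. MC = 90 - 36q + 3q^2; setting MC = AVC gives 2q^2 - 18q = 0, so q = 9. min AVC = 9.
For P < ¥9 the firm produces nothing.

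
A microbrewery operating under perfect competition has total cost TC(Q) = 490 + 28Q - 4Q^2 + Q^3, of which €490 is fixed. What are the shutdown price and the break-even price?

Shutdown price = €24; break-even price = €119

Shutdown price = min AVC. AVC = 28 - 4Q + Q^2, with vertex at Q = 2 and minimum €24.
ATC = 490/Q + 28 - 4Q + Q^2. Setting dATC/dQ = −490/Q^2 − 4 + 2Q = 0 gives Q = 7 (since 2·7^3 − 4·7^2 = 490).
min ATC = 490/7 + 28 − 4·7 + 7^2 = €119. That is the break-even price.
For €24 ≤ P < €119 the firm produces at a loss; below €24 it shuts down.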